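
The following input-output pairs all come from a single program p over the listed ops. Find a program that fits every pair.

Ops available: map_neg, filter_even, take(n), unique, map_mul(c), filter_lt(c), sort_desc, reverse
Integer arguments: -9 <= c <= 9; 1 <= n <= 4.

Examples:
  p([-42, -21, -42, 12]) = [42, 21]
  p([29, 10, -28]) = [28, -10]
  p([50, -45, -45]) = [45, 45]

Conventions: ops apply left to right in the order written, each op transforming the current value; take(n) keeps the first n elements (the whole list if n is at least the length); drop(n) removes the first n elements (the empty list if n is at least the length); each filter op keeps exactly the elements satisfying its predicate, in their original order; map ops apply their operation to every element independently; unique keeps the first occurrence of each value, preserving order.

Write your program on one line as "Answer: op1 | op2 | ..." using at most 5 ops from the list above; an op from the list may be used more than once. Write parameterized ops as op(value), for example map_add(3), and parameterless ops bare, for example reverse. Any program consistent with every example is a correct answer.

take(3) | map_neg | reverse | take(2)

Check, running the answer program on each example:
  [-42, -21, -42, 12] -> [-42, -21, -42] -> [42, 21, 42] -> [42, 21, 42] -> [42, 21]
  [29, 10, -28] -> [29, 10, -28] -> [-29, -10, 28] -> [28, -10, -29] -> [28, -10]
  [50, -45, -45] -> [50, -45, -45] -> [-50, 45, 45] -> [45, 45, -50] -> [45, 45]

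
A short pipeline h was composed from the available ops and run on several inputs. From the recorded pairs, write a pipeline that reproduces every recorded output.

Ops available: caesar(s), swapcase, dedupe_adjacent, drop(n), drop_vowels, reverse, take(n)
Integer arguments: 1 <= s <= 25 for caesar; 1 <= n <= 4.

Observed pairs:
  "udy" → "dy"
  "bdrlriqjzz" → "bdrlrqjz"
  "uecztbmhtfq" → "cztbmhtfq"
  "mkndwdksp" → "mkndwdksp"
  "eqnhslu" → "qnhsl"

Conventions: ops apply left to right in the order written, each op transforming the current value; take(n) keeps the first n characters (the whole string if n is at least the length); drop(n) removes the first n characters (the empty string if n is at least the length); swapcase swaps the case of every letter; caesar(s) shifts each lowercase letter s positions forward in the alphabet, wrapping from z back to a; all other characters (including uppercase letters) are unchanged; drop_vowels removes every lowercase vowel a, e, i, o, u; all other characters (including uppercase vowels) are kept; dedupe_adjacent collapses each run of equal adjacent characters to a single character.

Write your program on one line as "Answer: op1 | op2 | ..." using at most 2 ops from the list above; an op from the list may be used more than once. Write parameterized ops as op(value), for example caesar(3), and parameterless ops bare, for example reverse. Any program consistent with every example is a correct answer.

dedupe_adjacent | drop_vowels

Check, running the answer program on each example:
  "udy" -> "udy" -> "dy"
  "bdrlriqjzz" -> "bdrlriqjz" -> "bdrlrqjz"
  "uecztbmhtfq" -> "uecztbmhtfq" -> "cztbmhtfq"
  "mkndwdksp" -> "mkndwdksp" -> "mkndwdksp"
  "eqnhslu" -> "eqnhslu" -> "qnhsl"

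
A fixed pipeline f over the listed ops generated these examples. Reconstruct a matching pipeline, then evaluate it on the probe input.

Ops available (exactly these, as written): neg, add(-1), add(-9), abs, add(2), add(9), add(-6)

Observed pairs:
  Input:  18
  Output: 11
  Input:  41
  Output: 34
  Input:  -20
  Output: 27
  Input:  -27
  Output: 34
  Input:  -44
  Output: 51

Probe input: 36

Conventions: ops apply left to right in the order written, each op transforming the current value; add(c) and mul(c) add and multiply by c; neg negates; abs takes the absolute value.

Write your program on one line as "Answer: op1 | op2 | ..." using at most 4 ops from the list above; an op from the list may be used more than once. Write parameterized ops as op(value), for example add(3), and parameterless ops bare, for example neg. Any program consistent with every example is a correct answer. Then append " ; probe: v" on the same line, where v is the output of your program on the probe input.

add(-1) | add(-6) | abs ; probe: 29

Check, running the answer program on each example:
  18 -> 17 -> 11 -> 11
  41 -> 40 -> 34 -> 34
  -20 -> -21 -> -27 -> 27
  -27 -> -28 -> -34 -> 34
  -44 -> -45 -> -51 -> 51
  probe: 36 -> 35 -> 29 -> 29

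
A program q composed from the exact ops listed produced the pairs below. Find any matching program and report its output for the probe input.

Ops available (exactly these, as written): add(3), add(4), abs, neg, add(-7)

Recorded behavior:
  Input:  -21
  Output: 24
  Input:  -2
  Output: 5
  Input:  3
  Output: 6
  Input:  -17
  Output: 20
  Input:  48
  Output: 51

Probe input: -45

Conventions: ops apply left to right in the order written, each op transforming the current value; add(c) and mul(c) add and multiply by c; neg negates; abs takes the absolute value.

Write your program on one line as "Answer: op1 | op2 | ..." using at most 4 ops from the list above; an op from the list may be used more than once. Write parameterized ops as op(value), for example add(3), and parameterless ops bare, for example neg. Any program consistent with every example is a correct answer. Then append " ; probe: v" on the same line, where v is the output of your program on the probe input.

neg | abs | add(3) ; probe: 48

Check, running the answer program on each example:
  -21 -> 21 -> 21 -> 24
  -2 -> 2 -> 2 -> 5
  3 -> -3 -> 3 -> 6
  -17 -> 17 -> 17 -> 20
  48 -> -48 -> 48 -> 51
  probe: -45 -> 45 -> 45 -> 48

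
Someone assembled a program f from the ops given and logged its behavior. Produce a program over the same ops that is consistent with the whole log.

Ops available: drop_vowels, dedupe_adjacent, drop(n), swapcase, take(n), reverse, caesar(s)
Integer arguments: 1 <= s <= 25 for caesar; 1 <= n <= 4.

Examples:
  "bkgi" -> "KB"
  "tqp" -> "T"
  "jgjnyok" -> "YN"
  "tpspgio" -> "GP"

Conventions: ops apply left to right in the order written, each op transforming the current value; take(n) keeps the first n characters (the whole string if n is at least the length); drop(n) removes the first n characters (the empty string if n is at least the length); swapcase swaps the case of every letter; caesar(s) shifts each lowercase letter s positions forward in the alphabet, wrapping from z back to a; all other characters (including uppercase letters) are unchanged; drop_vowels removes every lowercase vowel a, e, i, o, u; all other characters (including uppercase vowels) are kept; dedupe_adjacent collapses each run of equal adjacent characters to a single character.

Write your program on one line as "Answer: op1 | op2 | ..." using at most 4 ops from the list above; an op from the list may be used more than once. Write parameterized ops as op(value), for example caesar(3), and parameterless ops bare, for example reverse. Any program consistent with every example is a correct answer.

reverse | take(4) | swapcase | drop(2)

Check, running the answer program on each example:
  "bkgi" -> "igkb" -> "igkb" -> "IGKB" -> "KB"
  "tqp" -> "pqt" -> "pqt" -> "PQT" -> "T"
  "jgjnyok" -> "koynjgj" -> "koyn" -> "KOYN" -> "YN"
  "tpspgio" -> "oigpspt" -> "oigp" -> "OIGP" -> "GP"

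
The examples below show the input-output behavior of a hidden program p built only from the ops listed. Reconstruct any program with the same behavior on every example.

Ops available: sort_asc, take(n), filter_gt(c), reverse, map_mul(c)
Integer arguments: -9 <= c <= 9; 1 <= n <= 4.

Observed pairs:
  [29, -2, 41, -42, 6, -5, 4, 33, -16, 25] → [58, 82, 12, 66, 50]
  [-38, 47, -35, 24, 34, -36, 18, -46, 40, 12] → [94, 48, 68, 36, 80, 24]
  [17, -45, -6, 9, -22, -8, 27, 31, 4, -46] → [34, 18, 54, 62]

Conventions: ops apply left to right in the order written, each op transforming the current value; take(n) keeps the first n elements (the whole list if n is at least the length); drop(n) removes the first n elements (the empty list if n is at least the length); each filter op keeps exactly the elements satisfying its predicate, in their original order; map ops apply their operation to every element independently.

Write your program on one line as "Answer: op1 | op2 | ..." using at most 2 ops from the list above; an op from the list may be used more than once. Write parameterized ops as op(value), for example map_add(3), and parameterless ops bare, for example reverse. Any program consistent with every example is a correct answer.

map_mul(2) | filter_gt(9)

Check, running the answer program on each example:
  [29, -2, 41, -42, 6, -5, 4, 33, -16, 25] -> [58, -4, 82, -84, 12, -10, 8, 66, -32, 50] -> [58, 82, 12, 66, 50]
  [-38, 47, -35, 24, 34, -36, 18, -46, 40, 12] -> [-76, 94, -70, 48, 68, -72, 36, -92, 80, 24] -> [94, 48, 68, 36, 80, 24]
  [17, -45, -6, 9, -22, -8, 27, 31, 4, -46] -> [34, -90, -12, 18, -44, -16, 54, 62, 8, -92] -> [34, 18, 54, 62]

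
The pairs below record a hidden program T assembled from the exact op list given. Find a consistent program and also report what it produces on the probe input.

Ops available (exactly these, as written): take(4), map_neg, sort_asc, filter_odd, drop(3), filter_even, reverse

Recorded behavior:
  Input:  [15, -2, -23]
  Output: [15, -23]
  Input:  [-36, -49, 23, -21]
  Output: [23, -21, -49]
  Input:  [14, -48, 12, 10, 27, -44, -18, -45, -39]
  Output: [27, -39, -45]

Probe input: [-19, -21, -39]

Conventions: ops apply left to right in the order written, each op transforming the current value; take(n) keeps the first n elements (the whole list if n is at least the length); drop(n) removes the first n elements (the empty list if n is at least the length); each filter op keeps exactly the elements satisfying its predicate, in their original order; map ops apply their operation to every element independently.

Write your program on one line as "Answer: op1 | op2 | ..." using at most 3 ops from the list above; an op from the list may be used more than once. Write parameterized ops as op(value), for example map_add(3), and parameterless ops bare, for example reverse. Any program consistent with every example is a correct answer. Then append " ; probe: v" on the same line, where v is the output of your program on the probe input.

filter_odd | sort_asc | reverse ; probe: [-19, -21, -39]

Check, running the answer program on each example:
  [15, -2, -23] -> [15, -23] -> [-23, 15] -> [15, -23]
  [-36, -49, 23, -21] -> [-49, 23, -21] -> [-49, -21, 23] -> [23, -21, -49]
  [14, -48, 12, 10, 27, -44, -18, -45, -39] -> [27, -45, -39] -> [-45, -39, 27] -> [27, -39, -45]
  probe: [-19, -21, -39] -> [-19, -21, -39] -> [-39, -21, -19] -> [-19, -21, -39]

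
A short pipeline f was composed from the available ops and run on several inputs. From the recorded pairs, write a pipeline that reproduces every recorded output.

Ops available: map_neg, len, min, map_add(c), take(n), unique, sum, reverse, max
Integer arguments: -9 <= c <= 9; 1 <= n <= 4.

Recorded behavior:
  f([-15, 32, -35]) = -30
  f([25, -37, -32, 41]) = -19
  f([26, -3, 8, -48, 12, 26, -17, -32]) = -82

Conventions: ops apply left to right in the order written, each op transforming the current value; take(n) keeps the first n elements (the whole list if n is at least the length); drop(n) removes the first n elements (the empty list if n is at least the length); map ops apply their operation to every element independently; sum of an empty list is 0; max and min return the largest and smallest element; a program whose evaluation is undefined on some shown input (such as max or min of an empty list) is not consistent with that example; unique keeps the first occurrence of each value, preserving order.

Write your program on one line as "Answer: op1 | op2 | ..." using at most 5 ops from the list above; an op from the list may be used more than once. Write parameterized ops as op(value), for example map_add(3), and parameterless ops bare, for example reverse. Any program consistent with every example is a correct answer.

map_add(-2) | map_add(4) | map_add(-6) | unique | sum

Check, running the answer program on each example:
  [-15, 32, -35] -> [-17, 30, -37] -> [-13, 34, -33] -> [-19, 28, -39] -> [-19, 28, -39] -> -30
  [25, -37, -32, 41] -> [23, -39, -34, 39] -> [27, -35, -30, 43] -> [21, -41, -36, 37] -> [21, -41, -36, 37] -> -19
  [26, -3, 8, -48, 12, 26, -17, -32] -> [24, -5, 6, -50, 10, 24, -19, -34] -> [28, -1, 10, -46, 14, 28, -15, -30] -> [22, -7, 4, -52, 8, 22, -21, -36] -> [22, -7, 4, -52, 8, -21, -36] -> -82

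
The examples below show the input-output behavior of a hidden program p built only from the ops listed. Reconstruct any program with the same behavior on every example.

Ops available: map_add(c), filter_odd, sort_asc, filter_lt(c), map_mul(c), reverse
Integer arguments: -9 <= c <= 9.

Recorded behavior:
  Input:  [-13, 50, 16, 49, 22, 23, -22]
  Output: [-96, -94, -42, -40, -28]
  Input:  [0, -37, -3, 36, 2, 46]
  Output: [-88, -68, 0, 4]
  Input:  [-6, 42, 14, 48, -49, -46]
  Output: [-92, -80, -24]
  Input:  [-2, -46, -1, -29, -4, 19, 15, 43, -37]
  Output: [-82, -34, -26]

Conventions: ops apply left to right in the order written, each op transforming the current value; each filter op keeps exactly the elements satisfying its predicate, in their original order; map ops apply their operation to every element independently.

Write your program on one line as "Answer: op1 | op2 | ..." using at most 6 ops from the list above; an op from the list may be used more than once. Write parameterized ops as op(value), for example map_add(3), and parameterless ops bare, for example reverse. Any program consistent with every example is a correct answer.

map_mul(-2) | map_add(6) | filter_lt(7) | sort_asc | map_add(-2)

Check, running the answer program on each example:
  [-13, 50, 16, 49, 22, 23, -22] -> [26, -100, -32, -98, -44, -46, 44] -> [32, -94, -26, -92, -38, -40, 50] -> [-94, -26, -92, -38, -40] -> [-94, -92, -40, -38, -26] -> [-96, -94, -42, -40, -28]
  [0, -37, -3, 36, 2, 46] -> [0, 74, 6, -72, -4, -92] -> [6, 80, 12, -66, 2, -86] -> [6, -66, 2, -86] -> [-86, -66, 2, 6] -> [-88, -68, 0, 4]
  [-6, 42, 14, 48, -49, -46] -> [12, -84, -28, -96, 98, 92] -> [18, -78, -22, -90, 104, 98] -> [-78, -22, -90] -> [-90, -78, -22] -> [-92, -80, -24]
  [-2, -46, -1, -29, -4, 19, 15, 43, -37] -> [4, 92, 2, 58, 8, -38, -30, -86, 74] -> [10, 98, 8, 64, 14, -32, -24, -80, 80] -> [-32, -24, -80] -> [-80, -32, -24] -> [-82, -34, -26]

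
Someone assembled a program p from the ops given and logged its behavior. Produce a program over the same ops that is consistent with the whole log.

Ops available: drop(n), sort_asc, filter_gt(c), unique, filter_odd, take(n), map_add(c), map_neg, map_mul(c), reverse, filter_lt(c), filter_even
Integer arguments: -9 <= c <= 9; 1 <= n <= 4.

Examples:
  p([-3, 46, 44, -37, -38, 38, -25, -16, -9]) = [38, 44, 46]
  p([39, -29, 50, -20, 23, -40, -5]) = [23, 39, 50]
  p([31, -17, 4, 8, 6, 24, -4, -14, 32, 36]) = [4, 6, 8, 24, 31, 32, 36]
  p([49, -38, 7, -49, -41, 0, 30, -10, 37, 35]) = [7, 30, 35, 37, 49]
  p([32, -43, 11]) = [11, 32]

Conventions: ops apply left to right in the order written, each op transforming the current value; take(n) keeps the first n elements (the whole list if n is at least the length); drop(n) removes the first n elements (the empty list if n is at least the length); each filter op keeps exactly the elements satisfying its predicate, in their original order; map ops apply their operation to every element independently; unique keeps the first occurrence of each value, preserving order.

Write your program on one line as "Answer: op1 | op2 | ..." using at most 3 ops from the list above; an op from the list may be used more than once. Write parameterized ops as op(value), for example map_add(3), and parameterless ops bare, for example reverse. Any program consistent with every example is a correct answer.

filter_gt(0) | reverse | sort_asc

Check, running the answer program on each example:
  [-3, 46, 44, -37, -38, 38, -25, -16, -9] -> [46, 44, 38] -> [38, 44, 46] -> [38, 44, 46]
  [39, -29, 50, -20, 23, -40, -5] -> [39, 50, 23] -> [23, 50, 39] -> [23, 39, 50]
  [31, -17, 4, 8, 6, 24, -4, -14, 32, 36] -> [31, 4, 8, 6, 24, 32, 36] -> [36, 32, 24, 6, 8, 4, 31] -> [4, 6, 8, 24, 31, 32, 36]
  [49, -38, 7, -49, -41, 0, 30, -10, 37, 35] -> [49, 7, 30, 37, 35] -> [35, 37, 30, 7, 49] -> [7, 30, 35, 37, 49]
  [32, -43, 11] -> [32, 11] -> [11, 32] -> [11, 32]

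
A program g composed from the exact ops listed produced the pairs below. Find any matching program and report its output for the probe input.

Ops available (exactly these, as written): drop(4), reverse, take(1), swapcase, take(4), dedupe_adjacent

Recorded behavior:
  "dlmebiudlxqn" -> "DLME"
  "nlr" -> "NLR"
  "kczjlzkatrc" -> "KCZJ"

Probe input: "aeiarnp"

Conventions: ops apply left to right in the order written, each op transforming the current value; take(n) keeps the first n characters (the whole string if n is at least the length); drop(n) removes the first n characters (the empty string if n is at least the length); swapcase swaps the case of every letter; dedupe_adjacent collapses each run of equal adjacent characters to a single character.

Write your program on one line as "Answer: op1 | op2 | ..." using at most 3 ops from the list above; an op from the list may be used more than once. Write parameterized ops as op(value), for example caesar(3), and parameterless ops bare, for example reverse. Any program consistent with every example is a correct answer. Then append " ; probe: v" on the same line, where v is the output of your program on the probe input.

swapcase | take(4) ; probe: "AEIA"

Check, running the answer program on each example:
  "dlmebiudlxqn" -> "DLMEBIUDLXQN" -> "DLME"
  "nlr" -> "NLR" -> "NLR"
  "kczjlzkatrc" -> "KCZJLZKATRC" -> "KCZJ"
  probe: "aeiarnp" -> "AEIARNP" -> "AEIA"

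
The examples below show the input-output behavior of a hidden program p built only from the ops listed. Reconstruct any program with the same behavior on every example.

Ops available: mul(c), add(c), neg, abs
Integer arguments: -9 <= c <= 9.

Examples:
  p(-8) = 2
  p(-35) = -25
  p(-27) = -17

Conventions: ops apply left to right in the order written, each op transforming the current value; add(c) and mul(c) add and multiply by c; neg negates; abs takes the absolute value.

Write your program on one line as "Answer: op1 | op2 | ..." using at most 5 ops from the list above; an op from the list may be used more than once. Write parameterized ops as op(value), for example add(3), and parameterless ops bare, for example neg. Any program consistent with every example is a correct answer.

abs | add(-4) | neg | add(6)

Check, running the answer program on each example:
  -8 -> 8 -> 4 -> -4 -> 2
  -35 -> 35 -> 31 -> -31 -> -25
  -27 -> 27 -> 23 -> -23 -> -17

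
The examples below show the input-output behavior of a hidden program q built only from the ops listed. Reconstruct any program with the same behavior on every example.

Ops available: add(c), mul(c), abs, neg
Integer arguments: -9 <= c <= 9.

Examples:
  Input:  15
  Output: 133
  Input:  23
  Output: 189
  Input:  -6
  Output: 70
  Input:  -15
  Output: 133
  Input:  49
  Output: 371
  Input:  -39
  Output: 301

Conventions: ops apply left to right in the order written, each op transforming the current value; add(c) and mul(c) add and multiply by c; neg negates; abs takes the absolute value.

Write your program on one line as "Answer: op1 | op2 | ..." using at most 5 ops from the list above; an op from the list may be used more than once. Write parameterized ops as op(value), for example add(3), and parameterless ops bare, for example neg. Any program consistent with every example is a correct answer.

abs | add(4) | neg | mul(-7)

Check, running the answer program on each example:
  15 -> 15 -> 19 -> -19 -> 133
  23 -> 23 -> 27 -> -27 -> 189
  -6 -> 6 -> 10 -> -10 -> 70
  -15 -> 15 -> 19 -> -19 -> 133
  49 -> 49 -> 53 -> -53 -> 371
  -39 -> 39 -> 43 -> -43 -> 301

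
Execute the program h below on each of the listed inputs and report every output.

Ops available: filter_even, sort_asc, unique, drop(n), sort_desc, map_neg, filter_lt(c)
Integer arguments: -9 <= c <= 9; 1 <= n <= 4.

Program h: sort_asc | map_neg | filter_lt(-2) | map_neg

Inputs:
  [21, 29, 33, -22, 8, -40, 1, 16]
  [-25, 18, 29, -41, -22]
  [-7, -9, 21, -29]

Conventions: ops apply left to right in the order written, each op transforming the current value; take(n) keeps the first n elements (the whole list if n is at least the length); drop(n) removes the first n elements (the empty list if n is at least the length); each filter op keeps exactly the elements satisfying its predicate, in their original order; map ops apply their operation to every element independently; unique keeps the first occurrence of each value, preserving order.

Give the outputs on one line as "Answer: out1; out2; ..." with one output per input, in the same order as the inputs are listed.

Execution, op by op:
  [21, 29, 33, -22, 8, -40, 1, 16] -> [-40, -22, 1, 8, 16, 21, 29, 33] -> [40, 22, -1, -8, -16, -21, -29, -33] -> [-8, -16, -21, -29, -33] -> [8, 16, 21, 29, 33]
  [-25, 18, 29, -41, -22] -> [-41, -25, -22, 18, 29] -> [41, 25, 22, -18, -29] -> [-18, -29] -> [18, 29]
  [-7, -9, 21, -29] -> [-29, -9, -7, 21] -> [29, 9, 7, -21] -> [-21] -> [21]

[8, 16, 21, 29, 33]; [18, 29]; [21]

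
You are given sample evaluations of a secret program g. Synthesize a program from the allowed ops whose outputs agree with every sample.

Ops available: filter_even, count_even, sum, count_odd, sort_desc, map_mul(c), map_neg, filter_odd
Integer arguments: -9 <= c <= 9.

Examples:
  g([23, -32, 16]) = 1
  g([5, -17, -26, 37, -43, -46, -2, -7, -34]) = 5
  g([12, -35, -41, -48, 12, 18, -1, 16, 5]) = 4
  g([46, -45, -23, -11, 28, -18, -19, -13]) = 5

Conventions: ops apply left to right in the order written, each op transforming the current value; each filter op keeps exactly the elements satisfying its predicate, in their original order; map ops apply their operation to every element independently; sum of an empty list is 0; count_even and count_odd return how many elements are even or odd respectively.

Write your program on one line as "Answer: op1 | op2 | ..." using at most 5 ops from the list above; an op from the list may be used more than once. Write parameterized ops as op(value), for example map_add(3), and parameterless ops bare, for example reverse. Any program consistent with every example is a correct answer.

filter_odd | map_mul(-3) | map_mul(-2) | count_even

Check, running the answer program on each example:
  [23, -32, 16] -> [23] -> [-69] -> [138] -> 1
  [5, -17, -26, 37, -43, -46, -2, -7, -34] -> [5, -17, 37, -43, -7] -> [-15, 51, -111, 129, 21] -> [30, -102, 222, -258, -42] -> 5
  [12, -35, -41, -48, 12, 18, -1, 16, 5] -> [-35, -41, -1, 5] -> [105, 123, 3, -15] -> [-210, -246, -6, 30] -> 4
  [46, -45, -23, -11, 28, -18, -19, -13] -> [-45, -23, -11, -19, -13] -> [135, 69, 33, 57, 39] -> [-270, -138, -66, -114, -78] -> 5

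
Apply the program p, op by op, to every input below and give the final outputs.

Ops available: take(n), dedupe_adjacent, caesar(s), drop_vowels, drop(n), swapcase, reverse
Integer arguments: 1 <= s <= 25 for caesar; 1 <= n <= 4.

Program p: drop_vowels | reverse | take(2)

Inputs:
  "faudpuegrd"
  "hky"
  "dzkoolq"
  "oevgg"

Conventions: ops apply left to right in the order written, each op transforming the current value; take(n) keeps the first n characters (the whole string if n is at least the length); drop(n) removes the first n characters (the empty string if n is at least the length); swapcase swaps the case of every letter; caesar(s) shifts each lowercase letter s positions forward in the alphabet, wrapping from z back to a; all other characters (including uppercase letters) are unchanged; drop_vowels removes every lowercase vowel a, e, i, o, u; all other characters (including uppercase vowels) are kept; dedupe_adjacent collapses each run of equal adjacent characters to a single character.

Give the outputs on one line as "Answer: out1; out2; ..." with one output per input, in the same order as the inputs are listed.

Execution, op by op:
  "faudpuegrd" -> "fdpgrd" -> "drgpdf" -> "dr"
  "hky" -> "hky" -> "ykh" -> "yk"
  "dzkoolq" -> "dzklq" -> "qlkzd" -> "ql"
  "oevgg" -> "vgg" -> "ggv" -> "gg"

"dr"; "yk"; "ql"; "gg"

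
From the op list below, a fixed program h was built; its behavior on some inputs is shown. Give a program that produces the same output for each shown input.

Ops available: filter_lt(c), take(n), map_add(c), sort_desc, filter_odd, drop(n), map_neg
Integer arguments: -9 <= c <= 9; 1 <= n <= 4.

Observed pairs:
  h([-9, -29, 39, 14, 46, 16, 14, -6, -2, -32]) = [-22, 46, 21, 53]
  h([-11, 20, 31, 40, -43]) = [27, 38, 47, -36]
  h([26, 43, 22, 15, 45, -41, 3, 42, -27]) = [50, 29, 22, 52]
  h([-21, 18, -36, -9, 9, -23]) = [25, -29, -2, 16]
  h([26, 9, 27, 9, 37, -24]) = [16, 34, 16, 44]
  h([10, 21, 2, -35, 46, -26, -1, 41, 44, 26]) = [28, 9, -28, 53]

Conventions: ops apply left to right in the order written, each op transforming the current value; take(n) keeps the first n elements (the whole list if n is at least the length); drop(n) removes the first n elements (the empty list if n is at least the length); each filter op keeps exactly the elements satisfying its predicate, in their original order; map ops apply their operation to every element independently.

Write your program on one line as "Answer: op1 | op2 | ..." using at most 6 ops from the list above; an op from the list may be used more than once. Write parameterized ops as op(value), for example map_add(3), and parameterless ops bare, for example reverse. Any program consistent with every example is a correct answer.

drop(1) | map_add(2) | map_add(1) | map_add(3) | take(4) | map_add(1)

Check, running the answer program on each example:
  [-9, -29, 39, 14, 46, 16, 14, -6, -2, -32] -> [-29, 39, 14, 46, 16, 14, -6, -2, -32] -> [-27, 41, 16, 48, 18, 16, -4, 0, -30] -> [-26, 42, 17, 49, 19, 17, -3, 1, -29] -> [-23, 45, 20, 52, 22, 20, 0, 4, -26] -> [-23, 45, 20, 52] -> [-22, 46, 21, 53]
  [-11, 20, 31, 40, -43] -> [20, 31, 40, -43] -> [22, 33, 42, -41] -> [23, 34, 43, -40] -> [26, 37, 46, -37] -> [26, 37, 46, -37] -> [27, 38, 47, -36]
  [26, 43, 22, 15, 45, -41, 3, 42, -27] -> [43, 22, 15, 45, -41, 3, 42, -27] -> [45, 24, 17, 47, -39, 5, 44, -25] -> [46, 25, 18, 48, -38, 6, 45, -24] -> [49, 28, 21, 51, -35, 9, 48, -21] -> [49, 28, 21, 51] -> [50, 29, 22, 52]
  [-21, 18, -36, -9, 9, -23] -> [18, -36, -9, 9, -23] -> [20, -34, -7, 11, -21] -> [21, -33, -6, 12, -20] -> [24, -30, -3, 15, -17] -> [24, -30, -3, 15] -> [25, -29, -2, 16]
  [26, 9, 27, 9, 37, -24] -> [9, 27, 9, 37, -24] -> [11, 29, 11, 39, -22] -> [12, 30, 12, 40, -21] -> [15, 33, 15, 43, -18] -> [15, 33, 15, 43] -> [16, 34, 16, 44]
  [10, 21, 2, -35, 46, -26, -1, 41, 44, 26] -> [21, 2, -35, 46, -26, -1, 41, 44, 26] -> [23, 4, -33, 48, -24, 1, 43, 46, 28] -> [24, 5, -32, 49, -23, 2, 44, 47, 29] -> [27, 8, -29, 52, -20, 5, 47, 50, 32] -> [27, 8, -29, 52] -> [28, 9, -28, 53]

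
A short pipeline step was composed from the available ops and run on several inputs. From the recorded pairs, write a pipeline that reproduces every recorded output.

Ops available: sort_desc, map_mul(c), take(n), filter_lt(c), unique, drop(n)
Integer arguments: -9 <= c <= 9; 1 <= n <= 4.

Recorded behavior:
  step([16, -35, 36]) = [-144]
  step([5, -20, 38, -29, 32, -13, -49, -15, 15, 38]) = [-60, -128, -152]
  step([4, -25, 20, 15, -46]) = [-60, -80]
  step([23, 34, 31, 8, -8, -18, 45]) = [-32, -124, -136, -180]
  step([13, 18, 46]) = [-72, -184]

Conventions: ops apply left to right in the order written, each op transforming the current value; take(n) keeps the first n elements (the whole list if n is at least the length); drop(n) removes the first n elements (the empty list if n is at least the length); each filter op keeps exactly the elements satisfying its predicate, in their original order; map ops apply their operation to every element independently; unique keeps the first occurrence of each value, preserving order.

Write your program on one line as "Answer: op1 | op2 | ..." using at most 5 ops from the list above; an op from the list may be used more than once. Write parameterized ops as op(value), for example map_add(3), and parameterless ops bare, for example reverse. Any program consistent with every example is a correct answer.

map_mul(-4) | filter_lt(-3) | unique | drop(1) | sort_desc

Check, running the answer program on each example:
  [16, -35, 36] -> [-64, 140, -144] -> [-64, -144] -> [-64, -144] -> [-144] -> [-144]
  [5, -20, 38, -29, 32, -13, -49, -15, 15, 38] -> [-20, 80, -152, 116, -128, 52, 196, 60, -60, -152] -> [-20, -152, -128, -60, -152] -> [-20, -152, -128, -60] -> [-152, -128, -60] -> [-60, -128, -152]
  [4, -25, 20, 15, -46] -> [-16, 100, -80, -60, 184] -> [-16, -80, -60] -> [-16, -80, -60] -> [-80, -60] -> [-60, -80]
  [23, 34, 31, 8, -8, -18, 45] -> [-92, -136, -124, -32, 32, 72, -180] -> [-92, -136, -124, -32, -180] -> [-92, -136, -124, -32, -180] -> [-136, -124, -32, -180] -> [-32, -124, -136, -180]
  [13, 18, 46] -> [-52, -72, -184] -> [-52, -72, -184] -> [-52, -72, -184] -> [-72, -184] -> [-72, -184]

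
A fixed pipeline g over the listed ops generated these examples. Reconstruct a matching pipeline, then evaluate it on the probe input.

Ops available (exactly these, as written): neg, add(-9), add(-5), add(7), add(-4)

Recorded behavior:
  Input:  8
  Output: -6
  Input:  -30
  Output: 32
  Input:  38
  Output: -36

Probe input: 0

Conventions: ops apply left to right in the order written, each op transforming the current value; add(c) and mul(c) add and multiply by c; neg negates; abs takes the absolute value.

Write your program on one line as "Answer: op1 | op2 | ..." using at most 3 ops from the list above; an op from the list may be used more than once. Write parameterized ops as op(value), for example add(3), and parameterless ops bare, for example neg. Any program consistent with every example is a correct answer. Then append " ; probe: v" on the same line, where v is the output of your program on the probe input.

add(7) | add(-9) | neg ; probe: 2

Check, running the answer program on each example:
  8 -> 15 -> 6 -> -6
  -30 -> -23 -> -32 -> 32
  38 -> 45 -> 36 -> -36
  probe: 0 -> 7 -> -2 -> 2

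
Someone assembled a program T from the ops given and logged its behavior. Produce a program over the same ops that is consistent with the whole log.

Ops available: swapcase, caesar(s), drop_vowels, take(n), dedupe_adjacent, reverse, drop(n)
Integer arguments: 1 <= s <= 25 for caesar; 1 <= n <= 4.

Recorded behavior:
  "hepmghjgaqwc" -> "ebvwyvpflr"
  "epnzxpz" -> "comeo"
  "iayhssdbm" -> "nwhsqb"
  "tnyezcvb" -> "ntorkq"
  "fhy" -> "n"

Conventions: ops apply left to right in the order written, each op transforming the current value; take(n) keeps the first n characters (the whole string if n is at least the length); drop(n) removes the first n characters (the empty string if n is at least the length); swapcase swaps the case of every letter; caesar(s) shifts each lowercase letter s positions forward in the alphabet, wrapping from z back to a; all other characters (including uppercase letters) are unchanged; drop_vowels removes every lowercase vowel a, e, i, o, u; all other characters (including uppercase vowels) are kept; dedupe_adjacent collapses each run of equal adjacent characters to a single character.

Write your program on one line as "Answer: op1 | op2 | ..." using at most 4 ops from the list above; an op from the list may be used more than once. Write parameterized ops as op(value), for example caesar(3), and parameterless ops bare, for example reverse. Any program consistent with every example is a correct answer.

drop(2) | caesar(15) | dedupe_adjacent

Check, running the answer program on each example:
  "hepmghjgaqwc" -> "pmghjgaqwc" -> "ebvwyvpflr" -> "ebvwyvpflr"
  "epnzxpz" -> "nzxpz" -> "comeo" -> "comeo"
  "iayhssdbm" -> "yhssdbm" -> "nwhhsqb" -> "nwhsqb"
  "tnyezcvb" -> "yezcvb" -> "ntorkq" -> "ntorkq"
  "fhy" -> "y" -> "n" -> "n"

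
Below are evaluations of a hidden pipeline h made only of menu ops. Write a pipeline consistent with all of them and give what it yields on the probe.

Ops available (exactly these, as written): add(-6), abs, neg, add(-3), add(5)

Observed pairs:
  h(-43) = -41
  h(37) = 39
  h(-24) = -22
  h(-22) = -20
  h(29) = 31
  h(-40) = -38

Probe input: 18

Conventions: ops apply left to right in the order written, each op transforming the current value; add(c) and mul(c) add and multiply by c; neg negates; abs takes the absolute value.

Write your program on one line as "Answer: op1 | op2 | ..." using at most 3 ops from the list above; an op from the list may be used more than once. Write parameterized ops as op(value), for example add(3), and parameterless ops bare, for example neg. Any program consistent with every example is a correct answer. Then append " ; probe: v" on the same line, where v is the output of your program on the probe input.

add(-3) | add(5) ; probe: 20

Check, running the answer program on each example:
  -43 -> -46 -> -41
  37 -> 34 -> 39
  -24 -> -27 -> -22
  -22 -> -25 -> -20
  29 -> 26 -> 31
  -40 -> -43 -> -38
  probe: 18 -> 15 -> 20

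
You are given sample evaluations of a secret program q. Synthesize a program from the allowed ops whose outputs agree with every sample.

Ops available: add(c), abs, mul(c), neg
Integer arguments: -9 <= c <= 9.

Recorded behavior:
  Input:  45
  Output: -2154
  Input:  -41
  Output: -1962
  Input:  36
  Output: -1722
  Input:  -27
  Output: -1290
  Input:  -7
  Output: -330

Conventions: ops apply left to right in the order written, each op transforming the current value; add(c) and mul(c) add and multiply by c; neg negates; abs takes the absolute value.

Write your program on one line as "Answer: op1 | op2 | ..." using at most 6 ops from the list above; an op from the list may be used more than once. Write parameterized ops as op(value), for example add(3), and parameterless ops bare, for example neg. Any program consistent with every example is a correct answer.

mul(-8) | abs | add(-1) | mul(2) | mul(-3)

Check, running the answer program on each example:
  45 -> -360 -> 360 -> 359 -> 718 -> -2154
  -41 -> 328 -> 328 -> 327 -> 654 -> -1962
  36 -> -288 -> 288 -> 287 -> 574 -> -1722
  -27 -> 216 -> 216 -> 215 -> 430 -> -1290
  -7 -> 56 -> 56 -> 55 -> 110 -> -330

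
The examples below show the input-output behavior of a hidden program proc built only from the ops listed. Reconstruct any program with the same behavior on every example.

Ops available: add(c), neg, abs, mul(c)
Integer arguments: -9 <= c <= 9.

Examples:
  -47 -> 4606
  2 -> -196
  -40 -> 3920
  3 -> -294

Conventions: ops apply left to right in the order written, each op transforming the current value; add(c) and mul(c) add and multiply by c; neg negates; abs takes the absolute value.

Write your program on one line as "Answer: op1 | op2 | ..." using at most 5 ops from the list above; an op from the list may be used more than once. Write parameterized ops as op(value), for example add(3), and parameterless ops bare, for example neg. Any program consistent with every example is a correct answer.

mul(7) | mul(2) | neg | mul(7)

Check, running the answer program on each example:
  -47 -> -329 -> -658 -> 658 -> 4606
  2 -> 14 -> 28 -> -28 -> -196
  -40 -> -280 -> -560 -> 560 -> 3920
  3 -> 21 -> 42 -> -42 -> -294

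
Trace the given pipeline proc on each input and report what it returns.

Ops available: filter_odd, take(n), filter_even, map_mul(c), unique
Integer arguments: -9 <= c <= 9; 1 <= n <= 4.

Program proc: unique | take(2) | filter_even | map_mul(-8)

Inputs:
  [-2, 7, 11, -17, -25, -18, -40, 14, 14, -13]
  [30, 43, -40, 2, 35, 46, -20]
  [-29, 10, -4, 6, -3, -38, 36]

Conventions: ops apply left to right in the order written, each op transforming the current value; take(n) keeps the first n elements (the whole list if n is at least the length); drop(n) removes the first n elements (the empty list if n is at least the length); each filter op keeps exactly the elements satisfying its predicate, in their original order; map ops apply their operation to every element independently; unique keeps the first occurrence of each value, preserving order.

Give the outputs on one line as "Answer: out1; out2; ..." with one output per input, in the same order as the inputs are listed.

[16]; [-240]; [-80]

Execution, op by op:
  [-2, 7, 11, -17, -25, -18, -40, 14, 14, -13] -> [-2, 7, 11, -17, -25, -18, -40, 14, -13] -> [-2, 7] -> [-2] -> [16]
  [30, 43, -40, 2, 35, 46, -20] -> [30, 43, -40, 2, 35, 46, -20] -> [30, 43] -> [30] -> [-240]
  [-29, 10, -4, 6, -3, -38, 36] -> [-29, 10, -4, 6, -3, -38, 36] -> [-29, 10] -> [10] -> [-80]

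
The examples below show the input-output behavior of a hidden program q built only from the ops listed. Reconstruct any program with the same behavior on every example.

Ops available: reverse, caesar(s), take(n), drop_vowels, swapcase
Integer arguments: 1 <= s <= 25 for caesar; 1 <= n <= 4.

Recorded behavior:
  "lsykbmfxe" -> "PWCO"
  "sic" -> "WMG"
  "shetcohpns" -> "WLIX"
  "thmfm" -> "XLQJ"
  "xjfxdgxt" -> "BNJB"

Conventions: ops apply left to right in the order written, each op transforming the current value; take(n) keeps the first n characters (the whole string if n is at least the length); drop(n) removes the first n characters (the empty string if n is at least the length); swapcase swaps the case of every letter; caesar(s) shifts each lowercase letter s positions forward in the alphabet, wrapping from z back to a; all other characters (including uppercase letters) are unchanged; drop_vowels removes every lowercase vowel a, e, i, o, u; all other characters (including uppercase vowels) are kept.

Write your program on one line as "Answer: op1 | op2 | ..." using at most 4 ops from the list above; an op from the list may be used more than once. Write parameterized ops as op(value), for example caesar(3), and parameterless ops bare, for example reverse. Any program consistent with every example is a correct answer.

caesar(4) | take(4) | swapcase

Check, running the answer program on each example:
  "lsykbmfxe" -> "pwcofqjbi" -> "pwco" -> "PWCO"
  "sic" -> "wmg" -> "wmg" -> "WMG"
  "shetcohpns" -> "wlixgsltrw" -> "wlix" -> "WLIX"
  "thmfm" -> "xlqjq" -> "xlqj" -> "XLQJ"
  "xjfxdgxt" -> "bnjbhkbx" -> "bnjb" -> "BNJB"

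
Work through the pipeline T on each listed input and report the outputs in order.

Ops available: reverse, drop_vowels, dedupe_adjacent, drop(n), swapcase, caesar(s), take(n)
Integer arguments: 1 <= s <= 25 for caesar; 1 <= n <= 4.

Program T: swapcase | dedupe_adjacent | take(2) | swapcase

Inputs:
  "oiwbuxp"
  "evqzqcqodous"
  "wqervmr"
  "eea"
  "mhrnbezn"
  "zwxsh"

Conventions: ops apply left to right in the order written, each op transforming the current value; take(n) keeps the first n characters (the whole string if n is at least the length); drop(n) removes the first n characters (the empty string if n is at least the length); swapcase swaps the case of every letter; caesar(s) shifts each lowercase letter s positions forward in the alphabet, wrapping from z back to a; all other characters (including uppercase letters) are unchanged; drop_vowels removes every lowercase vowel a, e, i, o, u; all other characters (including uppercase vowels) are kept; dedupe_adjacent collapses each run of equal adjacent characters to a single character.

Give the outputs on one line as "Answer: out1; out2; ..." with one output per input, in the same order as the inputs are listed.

Execution, op by op:
  "oiwbuxp" -> "OIWBUXP" -> "OIWBUXP" -> "OI" -> "oi"
  "evqzqcqodous" -> "EVQZQCQODOUS" -> "EVQZQCQODOUS" -> "EV" -> "ev"
  "wqervmr" -> "WQERVMR" -> "WQERVMR" -> "WQ" -> "wq"
  "eea" -> "EEA" -> "EA" -> "EA" -> "ea"
  "mhrnbezn" -> "MHRNBEZN" -> "MHRNBEZN" -> "MH" -> "mh"
  "zwxsh" -> "ZWXSH" -> "ZWXSH" -> "ZW" -> "zw"

"oi"; "ev"; "wq"; "ea"; "mh"; "zw"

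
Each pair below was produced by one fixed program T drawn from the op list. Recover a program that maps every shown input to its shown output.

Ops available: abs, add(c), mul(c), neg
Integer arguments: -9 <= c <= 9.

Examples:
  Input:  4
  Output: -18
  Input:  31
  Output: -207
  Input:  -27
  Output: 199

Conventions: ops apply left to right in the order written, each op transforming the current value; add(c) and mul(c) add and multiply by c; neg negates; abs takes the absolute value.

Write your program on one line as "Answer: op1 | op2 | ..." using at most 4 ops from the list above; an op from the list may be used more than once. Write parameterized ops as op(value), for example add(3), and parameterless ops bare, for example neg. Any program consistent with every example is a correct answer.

mul(-7) | add(4) | add(6)

Check, running the answer program on each example:
  4 -> -28 -> -24 -> -18
  31 -> -217 -> -213 -> -207
  -27 -> 189 -> 193 -> 199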